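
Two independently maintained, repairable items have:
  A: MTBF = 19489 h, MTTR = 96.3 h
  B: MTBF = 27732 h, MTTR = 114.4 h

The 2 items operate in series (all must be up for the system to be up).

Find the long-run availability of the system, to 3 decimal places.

A(A) = MTBF/(MTBF+MTTR) = 19489/(19489+96.3) = 0.995083
A(B) = MTBF/(MTBF+MTTR) = 27732/(27732+114.4) = 0.995892
Series availability: 0.995083 × 0.995892 = 0.991

0.991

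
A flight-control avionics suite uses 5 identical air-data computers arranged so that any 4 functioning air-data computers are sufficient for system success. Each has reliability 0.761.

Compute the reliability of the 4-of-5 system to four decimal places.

0.6560

R = Σ_{i=4}^{5} C(5,i) p^i (1−p)^{5−i} with p = 0.761
C(5,4)·0.761^4·0.239^1 = 0.400780
C(5,5)·0.761^5·0.239^0 = 0.255225
Sum = 0.6560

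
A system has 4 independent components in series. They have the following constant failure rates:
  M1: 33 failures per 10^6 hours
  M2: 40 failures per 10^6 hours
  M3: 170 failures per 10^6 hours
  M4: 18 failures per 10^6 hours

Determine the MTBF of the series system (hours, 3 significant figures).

Series of exponential components: λ_sys = Σ λ_i
λ_sys = 0.000033 + 0.000040 + 0.00017 + 0.000018 = 2.6100e-04 /h
MTBF = 1 / λ_sys = 3830 h

3830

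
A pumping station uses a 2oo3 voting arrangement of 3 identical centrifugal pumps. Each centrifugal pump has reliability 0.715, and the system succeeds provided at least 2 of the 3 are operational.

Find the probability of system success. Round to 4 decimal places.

R = Σ_{i=2}^{3} C(3,i) p^i (1−p)^{3−i} with p = 0.715
C(3,2)·0.715^2·0.285^1 = 0.437097
C(3,3)·0.715^3·0.285^0 = 0.365526
Sum = 0.8026

0.8026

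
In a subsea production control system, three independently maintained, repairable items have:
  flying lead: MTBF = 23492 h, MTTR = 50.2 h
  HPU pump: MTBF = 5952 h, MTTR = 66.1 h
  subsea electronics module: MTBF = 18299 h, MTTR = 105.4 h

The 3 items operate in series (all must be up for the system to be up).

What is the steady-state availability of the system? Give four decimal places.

0.9813

A(flying lead) = MTBF/(MTBF+MTTR) = 23492/(23492+50.2) = 0.997868
A(HPU pump) = MTBF/(MTBF+MTTR) = 5952/(5952+66.1) = 0.989016
A(subsea electronics module) = MTBF/(MTBF+MTTR) = 18299/(18299+105.4) = 0.994273
Series availability: 0.997868 × 0.989016 × 0.994273 = 0.9813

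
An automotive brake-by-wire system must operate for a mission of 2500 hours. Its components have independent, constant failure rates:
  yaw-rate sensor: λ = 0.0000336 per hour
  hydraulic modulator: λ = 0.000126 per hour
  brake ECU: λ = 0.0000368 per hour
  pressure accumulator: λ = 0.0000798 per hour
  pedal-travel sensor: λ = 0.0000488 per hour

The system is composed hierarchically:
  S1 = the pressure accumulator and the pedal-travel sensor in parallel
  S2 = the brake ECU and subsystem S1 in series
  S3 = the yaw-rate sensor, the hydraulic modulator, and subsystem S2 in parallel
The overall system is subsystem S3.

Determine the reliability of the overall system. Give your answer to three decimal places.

0.998

R(yaw-rate sensor) = exp(−0.0000336 × 2500) = 0.91943
R(hydraulic modulator) = exp(−0.000126 × 2500) = 0.72979
R(brake ECU) = exp(−0.0000368 × 2500) = 0.91211
R(pressure accumulator) = exp(−0.0000798 × 2500) = 0.81914
R(pedal-travel sensor) = exp(−0.0000488 × 2500) = 0.88515
Parallel (pressure accumulator and pedal-travel sensor): 1 − (1 − 0.81914)(1 − 0.88515) = 0.97923
Series (brake ECU and [0.97923]): 0.91211 × 0.97923 = 0.89317
Parallel (yaw-rate sensor, hydraulic modulator, and [0.89317]): 1 − (1 − 0.91943)(1 − 0.72979)(1 − 0.89317) = 0.998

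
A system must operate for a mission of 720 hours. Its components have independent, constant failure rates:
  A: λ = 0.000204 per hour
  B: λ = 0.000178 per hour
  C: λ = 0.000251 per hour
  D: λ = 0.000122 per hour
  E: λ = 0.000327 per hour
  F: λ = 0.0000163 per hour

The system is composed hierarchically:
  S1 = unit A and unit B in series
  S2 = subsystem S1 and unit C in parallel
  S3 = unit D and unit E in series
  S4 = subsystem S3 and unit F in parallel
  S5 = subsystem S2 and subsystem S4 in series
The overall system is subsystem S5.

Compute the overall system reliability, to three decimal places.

R(A) = exp(−0.000204 × 720) = 0.86340
R(B) = exp(−0.000178 × 720) = 0.87971
R(C) = exp(−0.000251 × 720) = 0.83467
R(D) = exp(−0.000122 × 720) = 0.91591
R(E) = exp(−0.000327 × 720) = 0.79022
R(F) = exp(−0.0000163 × 720) = 0.98833
Series (A and B): 0.86340 × 0.87971 = 0.75954
Parallel ([0.75954] and C): 1 − (1 − 0.75954)(1 − 0.83467) = 0.96024
Series (D and E): 0.91591 × 0.79022 = 0.72377
Parallel ([0.72377] and F): 1 − (1 − 0.72377)(1 − 0.98833) = 0.99678
Series ([0.96024] and [0.99678]): 0.96024 × 0.99678 = 0.957

0.957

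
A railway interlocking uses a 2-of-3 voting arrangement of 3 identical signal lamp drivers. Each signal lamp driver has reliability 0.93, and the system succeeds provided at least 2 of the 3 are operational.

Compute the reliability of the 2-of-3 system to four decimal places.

R = Σ_{i=2}^{3} C(3,i) p^i (1−p)^{3−i} with p = 0.93
C(3,2)·0.93^2·0.07^1 = 0.181629
C(3,3)·0.93^3·0.07^0 = 0.804357
Sum = 0.9860

0.9860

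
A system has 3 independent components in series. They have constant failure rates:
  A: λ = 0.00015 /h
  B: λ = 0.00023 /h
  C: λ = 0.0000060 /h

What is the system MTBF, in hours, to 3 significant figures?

2590

Series of exponential components: λ_sys = Σ λ_i
λ_sys = 0.00015 + 0.00023 + 0.0000060 = 3.8600e-04 /h
MTBF = 1 / λ_sys = 2590 h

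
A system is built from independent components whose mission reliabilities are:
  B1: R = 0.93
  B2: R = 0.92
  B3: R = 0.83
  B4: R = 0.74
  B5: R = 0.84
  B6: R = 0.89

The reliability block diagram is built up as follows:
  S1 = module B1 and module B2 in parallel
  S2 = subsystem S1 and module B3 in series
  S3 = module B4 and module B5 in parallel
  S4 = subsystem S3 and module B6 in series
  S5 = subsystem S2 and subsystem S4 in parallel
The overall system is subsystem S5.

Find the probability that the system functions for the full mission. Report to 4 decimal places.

0.9743

Parallel (B1 and B2): 1 − (1 − 0.930000)(1 − 0.920000) = 0.994400
Series ([0.994400] and B3): 0.994400 × 0.830000 = 0.825352
Parallel (B4 and B5): 1 − (1 − 0.740000)(1 − 0.840000) = 0.958400
Series ([0.958400] and B6): 0.958400 × 0.890000 = 0.852976
Parallel ([0.825352] and [0.852976]): 1 − (1 − 0.825352)(1 − 0.852976) = 0.9743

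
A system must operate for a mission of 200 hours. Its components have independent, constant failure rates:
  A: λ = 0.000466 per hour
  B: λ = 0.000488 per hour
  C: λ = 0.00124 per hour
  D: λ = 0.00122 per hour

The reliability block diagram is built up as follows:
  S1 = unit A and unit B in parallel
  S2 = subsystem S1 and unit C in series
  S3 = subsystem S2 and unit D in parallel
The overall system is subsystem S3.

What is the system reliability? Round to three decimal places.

0.951

R(A) = exp(−0.000466 × 200) = 0.91101
R(B) = exp(−0.000488 × 200) = 0.90701
R(C) = exp(−0.00124 × 200) = 0.78036
R(D) = exp(−0.00122 × 200) = 0.78349
Parallel (A and B): 1 − (1 − 0.91101)(1 − 0.90701) = 0.99172
Series ([0.99172] and C): 0.99172 × 0.78036 = 0.77390
Parallel ([0.77390] and D): 1 − (1 − 0.77390)(1 − 0.78349) = 0.951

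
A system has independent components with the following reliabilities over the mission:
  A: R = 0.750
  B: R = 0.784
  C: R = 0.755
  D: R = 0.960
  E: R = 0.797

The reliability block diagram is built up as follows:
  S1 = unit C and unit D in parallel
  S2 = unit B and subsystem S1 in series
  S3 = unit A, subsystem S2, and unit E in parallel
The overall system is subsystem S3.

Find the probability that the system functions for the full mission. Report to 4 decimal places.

Parallel (C and D): 1 − (1 − 0.755000)(1 − 0.960000) = 0.990200
Series (B and [0.990200]): 0.784000 × 0.990200 = 0.776317
Parallel (A, [0.776317], and E): 1 − (1 − 0.750000)(1 − 0.776317)(1 − 0.797000) = 0.9886

0.9886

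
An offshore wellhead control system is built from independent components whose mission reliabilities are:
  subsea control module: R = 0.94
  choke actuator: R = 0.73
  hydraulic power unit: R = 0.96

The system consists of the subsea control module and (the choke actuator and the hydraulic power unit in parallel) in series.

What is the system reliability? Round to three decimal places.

Parallel (choke actuator and hydraulic power unit): 1 − (1 − 0.73000)(1 − 0.96000) = 0.98920
Series (subsea control module and [0.98920]): 0.94000 × 0.98920 = 0.930

0.930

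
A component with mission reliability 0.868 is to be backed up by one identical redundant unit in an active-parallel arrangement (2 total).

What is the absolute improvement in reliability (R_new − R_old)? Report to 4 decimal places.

0.1146

R_before = 0.868
R_after = 1 − (1 − 0.868)^2 = 0.9826
ΔR = 0.9826 − 0.868 = 0.1146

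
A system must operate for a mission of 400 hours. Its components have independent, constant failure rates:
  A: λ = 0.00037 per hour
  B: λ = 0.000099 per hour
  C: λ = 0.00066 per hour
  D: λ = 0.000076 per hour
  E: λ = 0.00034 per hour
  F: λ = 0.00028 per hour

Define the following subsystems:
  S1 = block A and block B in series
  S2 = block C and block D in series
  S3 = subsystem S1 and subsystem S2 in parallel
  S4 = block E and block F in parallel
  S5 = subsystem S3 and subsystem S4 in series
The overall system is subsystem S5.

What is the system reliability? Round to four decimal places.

0.9435

R(A) = exp(−0.00037 × 400) = 0.862431
R(B) = exp(−0.000099 × 400) = 0.961174
R(C) = exp(−0.00066 × 400) = 0.767974
R(D) = exp(−0.000076 × 400) = 0.970057
R(E) = exp(−0.00034 × 400) = 0.872843
R(F) = exp(−0.00028 × 400) = 0.894044
Series (A and B): 0.862431 × 0.961174 = 0.828946
Series (C and D): 0.767974 × 0.970057 = 0.744979
Parallel ([0.828946] and [0.744979]): 1 − (1 − 0.828946)(1 − 0.744979) = 0.956378
Parallel (E and F): 1 − (1 − 0.872843)(1 − 0.894044) = 0.986527
Series ([0.956378] and [0.986527]): 0.956378 × 0.986527 = 0.9435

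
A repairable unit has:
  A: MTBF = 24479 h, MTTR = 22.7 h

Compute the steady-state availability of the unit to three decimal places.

0.999

A(A) = MTBF/(MTBF+MTTR) = 24479/(24479+22.7) = 0.999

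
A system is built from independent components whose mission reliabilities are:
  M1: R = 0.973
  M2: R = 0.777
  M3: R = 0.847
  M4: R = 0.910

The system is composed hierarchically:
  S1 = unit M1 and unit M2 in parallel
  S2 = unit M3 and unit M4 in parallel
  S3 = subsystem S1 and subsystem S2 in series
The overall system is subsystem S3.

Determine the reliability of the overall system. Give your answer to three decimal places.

Parallel (M1 and M2): 1 − (1 − 0.97300)(1 − 0.77700) = 0.99398
Parallel (M3 and M4): 1 − (1 − 0.84700)(1 − 0.91000) = 0.98623
Series ([0.99398] and [0.98623]): 0.99398 × 0.98623 = 0.980

0.980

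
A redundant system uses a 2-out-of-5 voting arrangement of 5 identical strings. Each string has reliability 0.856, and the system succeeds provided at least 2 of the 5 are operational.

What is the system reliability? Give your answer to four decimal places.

R = Σ_{i=2}^{5} C(5,i) p^i (1−p)^{5−i} with p = 0.856
C(5,2)·0.856^2·0.144^3 = 0.021879
C(5,3)·0.856^3·0.144^2 = 0.130061
C(5,4)·0.856^4·0.144^1 = 0.386569
C(5,5)·0.856^5·0.144^0 = 0.459588
Sum = 0.9981

0.9981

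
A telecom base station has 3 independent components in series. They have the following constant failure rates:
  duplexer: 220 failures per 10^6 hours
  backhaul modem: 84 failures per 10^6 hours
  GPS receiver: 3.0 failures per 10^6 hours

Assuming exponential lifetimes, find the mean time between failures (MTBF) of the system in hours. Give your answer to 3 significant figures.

3260

Series of exponential components: λ_sys = Σ λ_i
λ_sys = 0.00022 + 0.000084 + 0.0000030 = 3.0700e-04 /h
MTBF = 1 / λ_sys = 3260 h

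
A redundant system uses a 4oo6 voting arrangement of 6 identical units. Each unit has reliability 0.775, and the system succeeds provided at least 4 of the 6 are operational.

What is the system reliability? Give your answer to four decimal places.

R = Σ_{i=4}^{6} C(6,i) p^i (1−p)^{6−i} with p = 0.775
C(6,4)·0.775^4·0.225^2 = 0.273945
C(6,5)·0.775^5·0.225^1 = 0.377435
C(6,6)·0.775^6·0.225^0 = 0.216676
Sum = 0.8681

0.8681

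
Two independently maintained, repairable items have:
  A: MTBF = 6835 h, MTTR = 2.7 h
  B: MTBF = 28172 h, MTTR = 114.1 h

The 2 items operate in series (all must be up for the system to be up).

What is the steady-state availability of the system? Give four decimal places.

A(A) = MTBF/(MTBF+MTTR) = 6835/(6835+2.7) = 0.999605
A(B) = MTBF/(MTBF+MTTR) = 28172/(28172+114.1) = 0.995966
Series availability: 0.999605 × 0.995966 = 0.9956

0.9956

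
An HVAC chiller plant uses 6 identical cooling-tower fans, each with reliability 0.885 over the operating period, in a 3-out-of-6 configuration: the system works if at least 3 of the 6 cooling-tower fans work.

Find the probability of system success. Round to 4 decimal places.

R = Σ_{i=3}^{6} C(6,i) p^i (1−p)^{6−i} with p = 0.885
C(6,3)·0.885^3·0.115^3 = 0.021084
C(6,4)·0.885^4·0.115^2 = 0.121691
C(6,5)·0.885^5·0.115^1 = 0.374598
C(6,6)·0.885^6·0.115^0 = 0.480463
Sum = 0.9978

0.9978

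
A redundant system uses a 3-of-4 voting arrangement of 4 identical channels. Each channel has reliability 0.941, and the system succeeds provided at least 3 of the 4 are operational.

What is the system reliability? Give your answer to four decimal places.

R = Σ_{i=3}^{4} C(4,i) p^i (1−p)^{4−i} with p = 0.941
C(4,3)·0.941^3·0.059^1 = 0.196644
C(4,4)·0.941^4·0.059^0 = 0.784077
Sum = 0.9807

0.9807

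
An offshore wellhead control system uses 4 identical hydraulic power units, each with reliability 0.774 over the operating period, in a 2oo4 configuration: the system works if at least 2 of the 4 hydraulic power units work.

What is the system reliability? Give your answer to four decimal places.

R = Σ_{i=2}^{4} C(4,i) p^i (1−p)^{4−i} with p = 0.774
C(4,2)·0.774^2·0.226^2 = 0.183590
C(4,3)·0.774^3·0.226^1 = 0.419171
C(4,4)·0.774^4·0.226^0 = 0.358892
Sum = 0.9617

0.9617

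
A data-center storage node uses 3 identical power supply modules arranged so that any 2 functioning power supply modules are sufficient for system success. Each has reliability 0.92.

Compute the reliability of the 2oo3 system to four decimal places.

0.9818

R = Σ_{i=2}^{3} C(3,i) p^i (1−p)^{3−i} with p = 0.92
C(3,2)·0.92^2·0.08^1 = 0.203136
C(3,3)·0.92^3·0.08^0 = 0.778688
Sum = 0.9818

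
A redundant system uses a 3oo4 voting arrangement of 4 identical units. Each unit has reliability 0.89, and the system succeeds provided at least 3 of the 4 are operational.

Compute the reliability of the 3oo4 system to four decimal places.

R = Σ_{i=3}^{4} C(4,i) p^i (1−p)^{4−i} with p = 0.89
C(4,3)·0.89^3·0.11^1 = 0.310186
C(4,4)·0.89^4·0.11^0 = 0.627422
Sum = 0.9376

0.9376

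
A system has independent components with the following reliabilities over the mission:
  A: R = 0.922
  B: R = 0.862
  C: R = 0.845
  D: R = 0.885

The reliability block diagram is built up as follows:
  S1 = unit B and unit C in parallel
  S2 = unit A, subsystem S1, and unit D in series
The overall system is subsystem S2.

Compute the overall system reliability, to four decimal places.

0.7985

Parallel (B and C): 1 − (1 − 0.862000)(1 − 0.845000) = 0.978610
Series (A, [0.978610], and D): 0.922000 × 0.978610 × 0.885000 = 0.7985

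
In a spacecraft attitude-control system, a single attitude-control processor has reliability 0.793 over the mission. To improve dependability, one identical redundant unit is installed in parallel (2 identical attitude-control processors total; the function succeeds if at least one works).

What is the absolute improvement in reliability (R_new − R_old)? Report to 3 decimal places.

R_before = 0.793
R_after = 1 − (1 − 0.793)^2 = 0.957
ΔR = 0.957 − 0.793 = 0.164

0.164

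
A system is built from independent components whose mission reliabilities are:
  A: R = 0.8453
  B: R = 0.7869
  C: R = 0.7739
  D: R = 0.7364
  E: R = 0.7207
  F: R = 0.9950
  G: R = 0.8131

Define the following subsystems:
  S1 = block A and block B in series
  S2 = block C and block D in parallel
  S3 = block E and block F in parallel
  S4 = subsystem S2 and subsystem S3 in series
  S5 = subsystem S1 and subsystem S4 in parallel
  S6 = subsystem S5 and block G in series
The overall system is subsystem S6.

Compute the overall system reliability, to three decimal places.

Series (A and B): 0.84530 × 0.78690 = 0.66517
Parallel (C and D): 1 − (1 − 0.77390)(1 − 0.73640) = 0.94040
Parallel (E and F): 1 − (1 − 0.72070)(1 − 0.99500) = 0.99860
Series ([0.94040] and [0.99860]): 0.94040 × 0.99860 = 0.93908
Parallel ([0.66517] and [0.93908]): 1 − (1 − 0.66517)(1 − 0.93908) = 0.97960
Series ([0.97960] and G): 0.97960 × 0.81310 = 0.797

0.797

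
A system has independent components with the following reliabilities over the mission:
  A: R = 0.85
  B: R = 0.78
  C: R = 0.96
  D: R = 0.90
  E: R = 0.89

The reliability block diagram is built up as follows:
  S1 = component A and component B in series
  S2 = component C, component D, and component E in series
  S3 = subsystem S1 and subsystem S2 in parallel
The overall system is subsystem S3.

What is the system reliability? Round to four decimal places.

0.9221

Series (A and B): 0.850000 × 0.780000 = 0.663000
Series (C, D, and E): 0.960000 × 0.900000 × 0.890000 = 0.768960
Parallel ([0.663000] and [0.768960]): 1 − (1 − 0.663000)(1 − 0.768960) = 0.9221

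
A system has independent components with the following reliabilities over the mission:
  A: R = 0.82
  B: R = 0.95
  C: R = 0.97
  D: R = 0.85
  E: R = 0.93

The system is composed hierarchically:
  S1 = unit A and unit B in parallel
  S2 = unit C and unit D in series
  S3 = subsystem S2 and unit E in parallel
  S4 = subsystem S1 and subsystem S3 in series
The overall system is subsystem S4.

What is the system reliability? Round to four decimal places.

0.9788

Parallel (A and B): 1 − (1 − 0.820000)(1 − 0.950000) = 0.991000
Series (C and D): 0.970000 × 0.850000 = 0.824500
Parallel ([0.824500] and E): 1 − (1 − 0.824500)(1 − 0.930000) = 0.987715
Series ([0.991000] and [0.987715]): 0.991000 × 0.987715 = 0.9788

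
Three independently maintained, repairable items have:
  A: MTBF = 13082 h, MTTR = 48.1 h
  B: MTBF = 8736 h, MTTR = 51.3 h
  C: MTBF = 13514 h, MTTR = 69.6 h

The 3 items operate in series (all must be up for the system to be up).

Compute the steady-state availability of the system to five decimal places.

A(A) = MTBF/(MTBF+MTTR) = 13082/(13082+48.1) = 0.996337
A(B) = MTBF/(MTBF+MTTR) = 8736/(8736+51.3) = 0.994162
A(C) = MTBF/(MTBF+MTTR) = 13514/(13514+69.6) = 0.994876
Series availability: 0.996337 × 0.994162 × 0.994876 = 0.98544

0.98544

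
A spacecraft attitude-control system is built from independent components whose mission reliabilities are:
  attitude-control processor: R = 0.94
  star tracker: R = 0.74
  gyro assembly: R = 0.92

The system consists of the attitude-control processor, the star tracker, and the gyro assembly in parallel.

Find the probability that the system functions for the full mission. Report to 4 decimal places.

0.9988

Parallel (attitude-control processor, star tracker, and gyro assembly): 1 − (1 − 0.940000)(1 − 0.740000)(1 − 0.920000) = 0.9988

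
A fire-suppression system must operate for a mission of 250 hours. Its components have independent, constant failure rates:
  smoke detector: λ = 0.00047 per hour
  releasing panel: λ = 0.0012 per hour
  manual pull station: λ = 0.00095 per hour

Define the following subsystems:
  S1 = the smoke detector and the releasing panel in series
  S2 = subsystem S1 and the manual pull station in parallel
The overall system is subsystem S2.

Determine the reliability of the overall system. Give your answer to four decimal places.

0.9278

R(smoke detector) = exp(−0.00047 × 250) = 0.889141
R(releasing panel) = exp(−0.0012 × 250) = 0.740818
R(manual pull station) = exp(−0.00095 × 250) = 0.788597
Series (smoke detector and releasing panel): 0.889141 × 0.740818 = 0.658692
Parallel ([0.658692] and manual pull station): 1 − (1 − 0.658692)(1 − 0.788597) = 0.9278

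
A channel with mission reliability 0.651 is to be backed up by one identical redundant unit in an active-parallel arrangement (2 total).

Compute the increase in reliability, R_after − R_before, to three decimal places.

R_before = 0.651
R_after = 1 − (1 − 0.651)^2 = 0.878
ΔR = 0.878 − 0.651 = 0.227

0.227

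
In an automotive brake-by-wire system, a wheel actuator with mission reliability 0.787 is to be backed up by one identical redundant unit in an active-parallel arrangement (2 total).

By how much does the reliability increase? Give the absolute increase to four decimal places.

0.1676

R_before = 0.787
R_after = 1 − (1 − 0.787)^2 = 0.9546
ΔR = 0.9546 − 0.787 = 0.1676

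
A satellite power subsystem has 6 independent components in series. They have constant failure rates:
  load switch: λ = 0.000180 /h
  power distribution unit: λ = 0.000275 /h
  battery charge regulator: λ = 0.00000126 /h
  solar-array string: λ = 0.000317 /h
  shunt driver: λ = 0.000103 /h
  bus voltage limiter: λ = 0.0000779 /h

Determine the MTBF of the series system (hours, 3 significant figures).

1050

Series of exponential components: λ_sys = Σ λ_i
λ_sys = 0.000180 + 0.000275 + 0.00000126 + 0.000317 + 0.000103 + 0.0000779 = 9.5416e-04 /h
MTBF = 1 / λ_sys = 1050 h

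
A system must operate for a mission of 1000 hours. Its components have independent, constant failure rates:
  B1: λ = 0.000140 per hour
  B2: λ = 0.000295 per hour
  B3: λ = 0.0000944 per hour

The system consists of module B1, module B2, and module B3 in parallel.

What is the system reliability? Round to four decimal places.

0.9970

R(B1) = exp(−0.000140 × 1000) = 0.869358
R(B2) = exp(−0.000295 × 1000) = 0.744532
R(B3) = exp(−0.0000944 × 1000) = 0.909919
Parallel (B1, B2, and B3): 1 − (1 − 0.869358)(1 − 0.744532)(1 − 0.909919) = 0.9970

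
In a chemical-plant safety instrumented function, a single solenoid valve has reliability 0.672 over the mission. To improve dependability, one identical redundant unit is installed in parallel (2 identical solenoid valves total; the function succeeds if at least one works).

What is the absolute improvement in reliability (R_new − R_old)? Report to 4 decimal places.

R_before = 0.672
R_after = 1 − (1 − 0.672)^2 = 0.8924
ΔR = 0.8924 − 0.672 = 0.2204

0.2204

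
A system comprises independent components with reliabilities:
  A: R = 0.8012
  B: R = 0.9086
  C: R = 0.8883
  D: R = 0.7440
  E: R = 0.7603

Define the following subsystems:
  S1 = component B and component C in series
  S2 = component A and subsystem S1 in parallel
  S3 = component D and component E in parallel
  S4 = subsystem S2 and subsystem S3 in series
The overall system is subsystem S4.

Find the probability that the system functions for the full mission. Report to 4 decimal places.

0.9026

Series (B and C): 0.908600 × 0.888300 = 0.807109
Parallel (A and [0.807109]): 1 − (1 − 0.801200)(1 − 0.807109) = 0.961653
Parallel (D and E): 1 − (1 − 0.744000)(1 − 0.760300) = 0.938637
Series ([0.961653] and [0.938637]): 0.961653 × 0.938637 = 0.9026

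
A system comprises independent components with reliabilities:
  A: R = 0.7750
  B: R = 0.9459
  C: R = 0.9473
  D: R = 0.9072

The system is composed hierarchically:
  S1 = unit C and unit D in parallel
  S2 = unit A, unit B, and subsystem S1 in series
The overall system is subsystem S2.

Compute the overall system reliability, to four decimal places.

Parallel (C and D): 1 − (1 − 0.947300)(1 − 0.907200) = 0.995109
Series (A, B, and [0.995109]): 0.775000 × 0.945900 × 0.995109 = 0.7295

0.7295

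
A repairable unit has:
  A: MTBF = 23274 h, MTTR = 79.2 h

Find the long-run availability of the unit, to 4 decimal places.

A(A) = MTBF/(MTBF+MTTR) = 23274/(23274+79.2) = 0.9966

0.9966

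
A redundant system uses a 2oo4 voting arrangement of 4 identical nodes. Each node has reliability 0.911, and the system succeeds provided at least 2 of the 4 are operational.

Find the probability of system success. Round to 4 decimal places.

0.9974

R = Σ_{i=2}^{4} C(4,i) p^i (1−p)^{4−i} with p = 0.911
C(4,2)·0.911^2·0.089^2 = 0.039443
C(4,3)·0.911^3·0.089^1 = 0.269157
C(4,4)·0.911^4·0.089^0 = 0.688769
Sum = 0.9974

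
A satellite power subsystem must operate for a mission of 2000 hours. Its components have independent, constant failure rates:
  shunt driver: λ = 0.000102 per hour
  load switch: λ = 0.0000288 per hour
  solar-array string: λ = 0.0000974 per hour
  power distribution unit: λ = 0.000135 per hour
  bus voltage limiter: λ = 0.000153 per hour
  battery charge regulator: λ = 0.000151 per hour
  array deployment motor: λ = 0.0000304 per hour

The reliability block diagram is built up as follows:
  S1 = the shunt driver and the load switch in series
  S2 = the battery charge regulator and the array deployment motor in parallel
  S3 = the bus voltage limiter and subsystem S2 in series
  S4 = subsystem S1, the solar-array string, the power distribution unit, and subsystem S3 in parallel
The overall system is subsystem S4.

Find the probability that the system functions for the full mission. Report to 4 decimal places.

R(shunt driver) = exp(−0.000102 × 2000) = 0.815462
R(load switch) = exp(−0.0000288 × 2000) = 0.944027
R(solar-array string) = exp(−0.0000974 × 2000) = 0.822999
R(power distribution unit) = exp(−0.000135 × 2000) = 0.763379
R(bus voltage limiter) = exp(−0.000153 × 2000) = 0.736387
R(battery charge regulator) = exp(−0.000151 × 2000) = 0.739338
R(array deployment motor) = exp(−0.0000304 × 2000) = 0.941011
Series (shunt driver and load switch): 0.815462 × 0.944027 = 0.769818
Parallel (battery charge regulator and array deployment motor): 1 − (1 − 0.739338)(1 − 0.941011) = 0.984624
Series (bus voltage limiter and [0.984624]): 0.736387 × 0.984624 = 0.725064
Parallel ([0.769818], solar-array string, power distribution unit, and [0.725064]): 1 − (1 − 0.769818)(1 − 0.822999)(1 − 0.763379)(1 − 0.725064) = 0.9973

0.9973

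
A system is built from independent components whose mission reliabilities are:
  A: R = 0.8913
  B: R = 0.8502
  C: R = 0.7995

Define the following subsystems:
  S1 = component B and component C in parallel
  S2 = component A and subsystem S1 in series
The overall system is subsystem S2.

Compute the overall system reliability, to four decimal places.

Parallel (B and C): 1 − (1 − 0.850200)(1 − 0.799500) = 0.969965
Series (A and [0.969965]): 0.891300 × 0.969965 = 0.8645

0.8645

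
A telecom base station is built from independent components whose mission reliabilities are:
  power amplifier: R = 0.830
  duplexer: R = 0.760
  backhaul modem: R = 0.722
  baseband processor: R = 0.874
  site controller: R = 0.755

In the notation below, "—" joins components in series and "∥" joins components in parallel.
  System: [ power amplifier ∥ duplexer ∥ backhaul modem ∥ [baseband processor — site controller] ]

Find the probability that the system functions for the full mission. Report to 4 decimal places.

Series (baseband processor and site controller): 0.874000 × 0.755000 = 0.659870
Parallel (power amplifier, duplexer, backhaul modem, and [0.659870]): 1 − (1 − 0.830000)(1 − 0.760000)(1 − 0.722000)(1 − 0.659870) = 0.9961

0.9961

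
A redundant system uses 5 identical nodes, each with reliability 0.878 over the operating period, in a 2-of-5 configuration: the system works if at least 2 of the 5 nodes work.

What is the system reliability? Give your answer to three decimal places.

0.999

R = Σ_{i=2}^{5} C(5,i) p^i (1−p)^{5−i} with p = 0.878
C(5,2)·0.878^2·0.122^3 = 0.01400
C(5,3)·0.878^3·0.122^2 = 0.10074
C(5,4)·0.878^4·0.122^1 = 0.36250
C(5,5)·0.878^5·0.122^0 = 0.52176
Sum = 0.999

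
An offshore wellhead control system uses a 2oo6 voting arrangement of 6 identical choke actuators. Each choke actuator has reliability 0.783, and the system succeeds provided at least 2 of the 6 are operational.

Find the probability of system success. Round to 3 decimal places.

0.998

R = Σ_{i=2}^{6} C(6,i) p^i (1−p)^{6−i} with p = 0.783
C(6,2)·0.783^2·0.217^4 = 0.02039
C(6,3)·0.783^3·0.217^3 = 0.09811
C(6,4)·0.783^4·0.217^2 = 0.26550
C(6,5)·0.783^5·0.217^1 = 0.38319
C(6,6)·0.783^6·0.217^0 = 0.23045
Sum = 0.998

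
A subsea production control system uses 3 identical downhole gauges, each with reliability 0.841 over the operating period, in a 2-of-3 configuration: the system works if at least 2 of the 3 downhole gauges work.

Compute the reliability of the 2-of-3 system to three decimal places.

R = Σ_{i=2}^{3} C(3,i) p^i (1−p)^{3−i} with p = 0.841
C(3,2)·0.841^2·0.159^1 = 0.33737
C(3,3)·0.841^3·0.159^0 = 0.59482
Sum = 0.932

0.932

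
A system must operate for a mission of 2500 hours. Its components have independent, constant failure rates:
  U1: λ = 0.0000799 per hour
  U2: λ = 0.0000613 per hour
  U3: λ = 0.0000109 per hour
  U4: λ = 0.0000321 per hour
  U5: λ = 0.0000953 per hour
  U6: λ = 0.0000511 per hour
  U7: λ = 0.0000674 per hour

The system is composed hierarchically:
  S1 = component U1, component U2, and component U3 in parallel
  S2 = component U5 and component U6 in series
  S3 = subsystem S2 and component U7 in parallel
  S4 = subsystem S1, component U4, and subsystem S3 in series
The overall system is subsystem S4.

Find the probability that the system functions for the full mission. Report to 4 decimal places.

R(U1) = exp(−0.0000799 × 2500) = 0.818935
R(U2) = exp(−0.0000613 × 2500) = 0.857915
R(U3) = exp(−0.0000109 × 2500) = 0.973118
R(U4) = exp(−0.0000321 × 2500) = 0.922886
R(U5) = exp(−0.0000953 × 2500) = 0.788006
R(U6) = exp(−0.0000511 × 2500) = 0.880073
R(U7) = exp(−0.0000674 × 2500) = 0.844931
Parallel (U1, U2, and U3): 1 − (1 − 0.818935)(1 − 0.857915)(1 − 0.973118) = 0.999308
Series (U5 and U6): 0.788006 × 0.880073 = 0.693503
Parallel ([0.693503] and U7): 1 − (1 − 0.693503)(1 − 0.844931) = 0.952472
Series ([0.999308], U4, and [0.952472]): 0.999308 × 0.922886 × 0.952472 = 0.8784

0.8784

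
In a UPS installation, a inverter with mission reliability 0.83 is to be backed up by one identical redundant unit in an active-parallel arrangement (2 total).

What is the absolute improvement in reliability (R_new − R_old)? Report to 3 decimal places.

R_before = 0.83
R_after = 1 − (1 − 0.83)^2 = 0.971
ΔR = 0.971 − 0.83 = 0.141

0.141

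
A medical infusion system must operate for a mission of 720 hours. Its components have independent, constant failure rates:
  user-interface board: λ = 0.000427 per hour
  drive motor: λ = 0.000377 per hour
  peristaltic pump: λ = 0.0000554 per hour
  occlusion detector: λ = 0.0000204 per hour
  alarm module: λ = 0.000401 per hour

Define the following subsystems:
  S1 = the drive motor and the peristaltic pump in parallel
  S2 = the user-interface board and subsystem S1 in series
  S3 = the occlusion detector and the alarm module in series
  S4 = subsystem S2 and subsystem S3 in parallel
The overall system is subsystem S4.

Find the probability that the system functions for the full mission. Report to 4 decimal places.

R(user-interface board) = exp(−0.000427 × 720) = 0.735327
R(drive motor) = exp(−0.000377 × 720) = 0.762281
R(peristaltic pump) = exp(−0.0000554 × 720) = 0.960897
R(occlusion detector) = exp(−0.0000204 × 720) = 0.985419
R(alarm module) = exp(−0.000401 × 720) = 0.749222
Parallel (drive motor and peristaltic pump): 1 − (1 − 0.762281)(1 − 0.960897) = 0.990704
Series (user-interface board and [0.990704]): 0.735327 × 0.990704 = 0.728491
Series (occlusion detector and alarm module): 0.985419 × 0.749222 = 0.738298
Parallel ([0.728491] and [0.738298]): 1 − (1 − 0.728491)(1 − 0.738298) = 0.9289

0.9289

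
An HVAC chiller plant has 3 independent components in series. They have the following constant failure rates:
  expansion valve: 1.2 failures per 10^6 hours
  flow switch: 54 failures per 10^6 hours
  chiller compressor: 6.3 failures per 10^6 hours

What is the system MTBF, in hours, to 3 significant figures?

Series of exponential components: λ_sys = Σ λ_i
λ_sys = 0.0000012 + 0.000054 + 0.0000063 = 6.1500e-05 /h
MTBF = 1 / λ_sys = 16300 h

16300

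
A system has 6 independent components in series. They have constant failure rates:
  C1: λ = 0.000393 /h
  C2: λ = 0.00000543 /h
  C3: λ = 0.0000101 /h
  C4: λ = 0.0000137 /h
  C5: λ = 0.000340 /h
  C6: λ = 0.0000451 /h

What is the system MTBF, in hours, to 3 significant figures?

1240

Series of exponential components: λ_sys = Σ λ_i
λ_sys = 0.000393 + 0.00000543 + 0.0000101 + 0.0000137 + 0.000340 + 0.0000451 = 8.0733e-04 /h
MTBF = 1 / λ_sys = 1240 h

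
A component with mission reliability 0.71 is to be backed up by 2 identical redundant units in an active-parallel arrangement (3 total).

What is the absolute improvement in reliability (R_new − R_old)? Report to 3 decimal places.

0.266

R_before = 0.71
R_after = 1 − (1 − 0.71)^3 = 0.976
ΔR = 0.976 − 0.71 = 0.266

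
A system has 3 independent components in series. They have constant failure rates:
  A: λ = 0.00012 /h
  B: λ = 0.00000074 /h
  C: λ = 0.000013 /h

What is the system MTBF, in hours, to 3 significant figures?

Series of exponential components: λ_sys = Σ λ_i
λ_sys = 0.00012 + 0.00000074 + 0.000013 = 1.3374e-04 /h
MTBF = 1 / λ_sys = 7480 h

7480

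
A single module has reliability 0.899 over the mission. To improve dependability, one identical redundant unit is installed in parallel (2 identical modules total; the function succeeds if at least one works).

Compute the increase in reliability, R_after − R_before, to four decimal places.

0.0908

R_before = 0.899
R_after = 1 − (1 − 0.899)^2 = 0.9898
ΔR = 0.9898 − 0.899 = 0.0908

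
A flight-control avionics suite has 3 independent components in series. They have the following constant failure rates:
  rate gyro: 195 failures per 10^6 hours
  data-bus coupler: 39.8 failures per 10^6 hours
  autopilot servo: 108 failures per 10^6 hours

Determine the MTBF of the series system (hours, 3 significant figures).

Series of exponential components: λ_sys = Σ λ_i
λ_sys = 0.000195 + 0.0000398 + 0.000108 = 3.4280e-04 /h
MTBF = 1 / λ_sys = 2920 h

2920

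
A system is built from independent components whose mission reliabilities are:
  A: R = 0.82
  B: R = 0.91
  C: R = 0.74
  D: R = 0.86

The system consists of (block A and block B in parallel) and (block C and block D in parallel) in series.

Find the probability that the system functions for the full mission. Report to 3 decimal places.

Parallel (A and B): 1 − (1 − 0.82000)(1 − 0.91000) = 0.98380
Parallel (C and D): 1 − (1 − 0.74000)(1 − 0.86000) = 0.96360
Series ([0.98380] and [0.96360]): 0.98380 × 0.96360 = 0.948

0.948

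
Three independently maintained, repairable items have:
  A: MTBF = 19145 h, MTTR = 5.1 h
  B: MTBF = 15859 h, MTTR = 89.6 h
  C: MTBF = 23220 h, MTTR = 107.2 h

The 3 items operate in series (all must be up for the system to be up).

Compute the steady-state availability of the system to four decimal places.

A(A) = MTBF/(MTBF+MTTR) = 19145/(19145+5.1) = 0.999734
A(B) = MTBF/(MTBF+MTTR) = 15859/(15859+89.6) = 0.994382
A(C) = MTBF/(MTBF+MTTR) = 23220/(23220+107.2) = 0.995405
Series availability: 0.999734 × 0.994382 × 0.995405 = 0.9895

0.9895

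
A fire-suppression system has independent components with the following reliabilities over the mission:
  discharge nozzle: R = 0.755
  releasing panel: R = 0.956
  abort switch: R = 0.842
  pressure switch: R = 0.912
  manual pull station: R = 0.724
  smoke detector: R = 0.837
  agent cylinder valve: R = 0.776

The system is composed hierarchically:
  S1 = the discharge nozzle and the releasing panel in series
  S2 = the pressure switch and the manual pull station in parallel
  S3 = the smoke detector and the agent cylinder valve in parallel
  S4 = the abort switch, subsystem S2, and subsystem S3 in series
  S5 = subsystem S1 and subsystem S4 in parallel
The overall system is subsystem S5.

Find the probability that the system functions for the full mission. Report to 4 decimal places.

0.9420

Series (discharge nozzle and releasing panel): 0.755000 × 0.956000 = 0.721780
Parallel (pressure switch and manual pull station): 1 − (1 − 0.912000)(1 − 0.724000) = 0.975712
Parallel (smoke detector and agent cylinder valve): 1 − (1 − 0.837000)(1 − 0.776000) = 0.963488
Series (abort switch, [0.975712], and [0.963488]): 0.842000 × 0.975712 × 0.963488 = 0.791553
Parallel ([0.721780] and [0.791553]): 1 − (1 − 0.721780)(1 − 0.791553) = 0.9420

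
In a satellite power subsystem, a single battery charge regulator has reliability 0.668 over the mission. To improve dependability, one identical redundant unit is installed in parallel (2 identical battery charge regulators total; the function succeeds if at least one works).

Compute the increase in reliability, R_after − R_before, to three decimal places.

0.222

R_before = 0.668
R_after = 1 − (1 − 0.668)^2 = 0.890
ΔR = 0.890 − 0.668 = 0.222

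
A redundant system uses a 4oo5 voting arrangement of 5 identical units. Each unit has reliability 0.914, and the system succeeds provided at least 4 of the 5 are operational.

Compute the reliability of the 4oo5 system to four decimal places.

R = Σ_{i=4}^{5} C(5,i) p^i (1−p)^{5−i} with p = 0.914
C(5,4)·0.914^4·0.086^1 = 0.300091
C(5,5)·0.914^5·0.086^0 = 0.637868
Sum = 0.9380

0.9380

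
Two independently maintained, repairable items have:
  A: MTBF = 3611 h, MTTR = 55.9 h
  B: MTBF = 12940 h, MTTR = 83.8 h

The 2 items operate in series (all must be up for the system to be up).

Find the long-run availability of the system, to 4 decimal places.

A(A) = MTBF/(MTBF+MTTR) = 3611/(3611+55.9) = 0.984756
A(B) = MTBF/(MTBF+MTTR) = 12940/(12940+83.8) = 0.993566
Series availability: 0.984756 × 0.993566 = 0.9784

0.9784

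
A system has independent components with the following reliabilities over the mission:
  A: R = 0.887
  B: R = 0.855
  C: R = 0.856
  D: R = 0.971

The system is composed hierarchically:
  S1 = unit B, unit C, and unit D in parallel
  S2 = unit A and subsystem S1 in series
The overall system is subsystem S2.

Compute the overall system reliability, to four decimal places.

0.8865

Parallel (B, C, and D): 1 − (1 − 0.855000)(1 − 0.856000)(1 − 0.971000) = 0.999394
Series (A and [0.999394]): 0.887000 × 0.999394 = 0.8865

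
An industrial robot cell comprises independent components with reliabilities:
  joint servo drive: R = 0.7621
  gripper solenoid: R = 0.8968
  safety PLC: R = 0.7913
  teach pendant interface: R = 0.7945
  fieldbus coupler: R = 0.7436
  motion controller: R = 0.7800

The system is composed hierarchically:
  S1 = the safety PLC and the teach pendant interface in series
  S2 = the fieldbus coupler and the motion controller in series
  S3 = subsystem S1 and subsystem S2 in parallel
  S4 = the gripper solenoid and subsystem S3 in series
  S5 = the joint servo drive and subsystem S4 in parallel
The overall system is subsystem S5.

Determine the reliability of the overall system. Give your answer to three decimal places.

Series (safety PLC and teach pendant interface): 0.79130 × 0.79450 = 0.62869
Series (fieldbus coupler and motion controller): 0.74360 × 0.78000 = 0.58001
Parallel ([0.62869] and [0.58001]): 1 − (1 − 0.62869)(1 − 0.58001) = 0.84405
Series (gripper solenoid and [0.84405]): 0.89680 × 0.84405 = 0.75694
Parallel (joint servo drive and [0.75694]): 1 − (1 − 0.76210)(1 − 0.75694) = 0.942

0.942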